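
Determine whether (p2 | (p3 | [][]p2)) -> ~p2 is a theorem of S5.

No, not valid

Tableau for the negation ~((p2 | (p3 | [][]p2)) -> ~p2):
1. ~((p2 | (p3 | [][]p2)) -> ~p2), w0
2. p2 | (p3 | [][]p2), w0
3. p2, w0
4. p3 | [][]p2, w0
5. [][]p2, w0
6. []p2, w0
Accessibility: w0Rw0
The negation has an open branch (countermodel exists).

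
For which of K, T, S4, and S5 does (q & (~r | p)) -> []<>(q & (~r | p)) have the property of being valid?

S5

S5-tableau for the negation ~((q & (~r | p)) -> []<>(q & (~r | p))):
1. ~((q & (~r | p)) -> []<>(q & (~r | p))), 0
2. q & (~r | p), 0
3. ~[]<>(q & (~r | p)), 0
4. q, 0
5. ~r | p, 0
6. p, 0
7. ~<>(q & (~r | p)), 1
8. ~(q & (~r | p)), 0
9. ~(q & (~r | p)), 1
10. ~(~r | p), 0
11. r, 0
12. ~p, 0
Accessibility: 0R0, 0R1, 1R0, 1R1
Branch closes: p and ~p both at 0.
Every branch closes (one shown): valid in S5.
S4-tableau for the negation ~((q & (~r | p)) -> []<>(q & (~r | p))):
1. ~((q & (~r | p)) -> []<>(q & (~r | p))), 0
2. q & (~r | p), 0
3. ~[]<>(q & (~r | p)), 0
4. q, 0
5. ~r | p, 0
6. p, 0
7. ~<>(q & (~r | p)), 1
8. ~(q & (~r | p)), 1
9. ~(~r | p), 1
10. r, 1
11. ~p, 1
Accessibility: 0R0, 0R1, 1R1
Complete open branch: countermodel on an S4-frame, so not valid in S4, nor in K, T (the same frame is also a K-frame and a T-frame).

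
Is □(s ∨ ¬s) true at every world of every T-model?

Yes, valid

Tableau for the negation ¬□(s ∨ ¬s):
1. ¬□(s ∨ ¬s), 0
2. ¬(s ∨ ¬s), 1
3. ¬s, 1
4. s, 1
Accessibility: 0R0, 0R1, 1R1
Branch closes: s and ¬s both at 1.
Every branch of the negation's tableau closes; the branch above is one of them.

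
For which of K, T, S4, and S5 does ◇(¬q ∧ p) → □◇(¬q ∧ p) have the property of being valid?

S4-tableau for the negation ¬(◇(¬q ∧ p) → □◇(¬q ∧ p)):
1. ¬(◇(¬q ∧ p) → □◇(¬q ∧ p)), u
2. ◇(¬q ∧ p), u   [¬→-rule on 1]
3. ¬□◇(¬q ∧ p), u   [¬→-rule on 1]
4. ¬q ∧ p, v   [◇-rule on 2: fresh world v, uRv]
5. ¬q, v   [∧-rule on 4]
6. p, v   [∧-rule on 4]
7. ¬◇(¬q ∧ p), w   [¬□-rule on 3: fresh world w, uRw]
8. ¬(¬q ∧ p), w   [¬◇-rule on 7 via wRw]
9. ¬p, w   [¬∧-rule on 8 (branches; this branch)]
Accessibility: uRu, uRv, uRw, vRv, wRw
Complete open branch: countermodel on an S4-frame, so not valid in S4, nor in K, T (the same frame is also a K-frame and a T-frame).
S5-tableau for the negation ¬(◇(¬q ∧ p) → □◇(¬q ∧ p)):
1. ¬(◇(¬q ∧ p) → □◇(¬q ∧ p)), u
2. ◇(¬q ∧ p), u   [¬→-rule on 1]
3. ¬□◇(¬q ∧ p), u   [¬→-rule on 1]
4. ¬q ∧ p, v   [◇-rule on 2: fresh world v, uRv]
5. ¬q, v   [∧-rule on 4]
6. p, v   [∧-rule on 4]
7. ¬◇(¬q ∧ p), w   [¬□-rule on 3: fresh world w, uRw]
8. ¬(¬q ∧ p), u   [¬◇-rule on 7 via wRu]
9. ¬(¬q ∧ p), v   [¬◇-rule on 7 via wRv]
10. ¬(¬q ∧ p), w   [¬◇-rule on 7 via wRw]
11. ¬p, u   [¬∧-rule on 8 (branches; this branch)]
12. ¬p, v   [¬∧-rule on 9 (branches; this branch)]
Accessibility: uRu, uRv, uRw, vRu, vRv, vRw, wRu, wRv, wRw
Branch closes: p and ¬p both at v.
Every branch closes (one shown): valid in S5.

S5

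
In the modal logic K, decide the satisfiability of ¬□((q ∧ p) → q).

Unsatisfiable

1. ¬□((q ∧ p) → q), 0
2. ¬((q ∧ p) → q), 1
3. q ∧ p, 1
4. ¬q, 1
5. q, 1
6. p, 1
Accessibility: 0R1
Branch closes: q and ¬q both at 1.
All branches of the tableau close; one closing branch shown above.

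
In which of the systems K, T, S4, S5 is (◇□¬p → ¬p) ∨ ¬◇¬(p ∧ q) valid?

S4-tableau for the negation ¬((◇□¬p → ¬p) ∨ ¬◇¬(p ∧ q)):
1. ¬((◇□¬p → ¬p) ∨ ¬◇¬(p ∧ q)), 0
2. ¬(◇□¬p → ¬p), 0
3. ◇¬(p ∧ q), 0
4. ◇□¬p, 0
5. p, 0
6. ¬(p ∧ q), 1
7. ¬q, 1
8. □¬p, 2
9. ¬p, 2
Accessibility: 0R0, 0R1, 0R2, 1R1, 2R2
Complete open branch: countermodel on an S4-frame, so not valid in S4, nor in K, T (the same frame is also a K-frame and a T-frame).
S5-tableau for the negation ¬((◇□¬p → ¬p) ∨ ¬◇¬(p ∧ q)):
1. ¬((◇□¬p → ¬p) ∨ ¬◇¬(p ∧ q)), 0
2. ¬(◇□¬p → ¬p), 0
3. ◇¬(p ∧ q), 0
4. ◇□¬p, 0
5. p, 0
6. ¬(p ∧ q), 1
7. ¬q, 1
8. □¬p, 2
9. ¬p, 0
Accessibility: 0R0, 0R1, 0R2, 1R0, 1R1, 1R2, 2R0, 2R1, 2R2
Branch closes: p and ¬p both at 0.
Every branch closes (one shown): valid in S5.

S5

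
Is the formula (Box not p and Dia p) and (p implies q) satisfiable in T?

1. (Box not p and Dia p) and (p implies q), w0
2. Box not p and Dia p, w0   [and-rule on 1]
3. p implies q, w0   [and-rule on 1]
4. Box not p, w0   [and-rule on 2]
5. Dia p, w0   [and-rule on 2]
6. not p, w0   [Box-rule on 4 via w0Rw0]
7. q, w0   [implies-rule on 3 (branches; this branch)]
8. p, w1   [Dia-rule on 5: fresh world w1, w0Rw1]
9. not p, w1   [Box-rule on 4 via w0Rw1]
Accessibility: w0Rw0, w0Rw1, w1Rw1
Branch closes: p and not p both at w1.
All branches of the tableau close; one closing branch shown above.

Unsatisfiable (every branch closes)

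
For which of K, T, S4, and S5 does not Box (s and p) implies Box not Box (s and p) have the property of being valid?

S5-tableau for the negation not (not Box (s and p) implies Box not Box (s and p)):
1. not (not Box (s and p) implies Box not Box (s and p)), u
2. not Box (s and p), u
3. not Box not Box (s and p), u
4. not (s and p), v
5. not p, v
6. Box (s and p), w
7. s and p, u
8. s, u
9. p, u
10. s and p, v
11. s, v
12. p, v
Accessibility: uRu, uRv, uRw, vRu, vRv, vRw, wRu, wRv, wRw
Branch closes: p and not p both at v.
Every branch closes (one shown): valid in S5.
S4-tableau for the negation not (not Box (s and p) implies Box not Box (s and p)):
1. not (not Box (s and p) implies Box not Box (s and p)), u
2. not Box (s and p), u
3. not Box not Box (s and p), u
4. not (s and p), v
5. not p, v
6. Box (s and p), w
7. s and p, w
8. s, w
9. p, w
Accessibility: uRu, uRv, uRw, vRv, wRw
Complete open branch: countermodel on an S4-frame, so not valid in S4, nor in K, T (the same frame is also a K-frame and a T-frame).

S5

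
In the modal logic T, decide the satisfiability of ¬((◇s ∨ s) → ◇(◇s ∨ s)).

1. ¬((◇s ∨ s) → ◇(◇s ∨ s)), u
2. ◇s ∨ s, u
3. ¬◇(◇s ∨ s), u
4. ¬(◇s ∨ s), u
5. ¬◇s, u
6. ¬s, u
7. ◇s, u
8. s, v
9. ¬(◇s ∨ s), v
10. ¬◇s, v
11. ¬s, v
Accessibility: uRu, uRv, vRv
Branch closes: s and ¬s both at v.
(One branch shown.) All branches close.

Unsatisfiable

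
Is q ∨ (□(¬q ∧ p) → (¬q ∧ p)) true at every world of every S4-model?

Tableau for the negation ¬(q ∨ (□(¬q ∧ p) → (¬q ∧ p))):
1. ¬(q ∨ (□(¬q ∧ p) → (¬q ∧ p))), 0
2. ¬q, 0
3. ¬(□(¬q ∧ p) → (¬q ∧ p)), 0
4. □(¬q ∧ p), 0
5. ¬(¬q ∧ p), 0
6. ¬q ∧ p, 0
7. p, 0
8. ¬p, 0
Accessibility: 0R0
Branch closes: p and ¬p both at 0.
Every branch of the negation's tableau closes; the branch above is one of them.

Valid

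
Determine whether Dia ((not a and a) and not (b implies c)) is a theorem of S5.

Tableau for the negation not Dia ((not a and a) and not (b implies c)):
1. not Dia ((not a and a) and not (b implies c)), u
2. not ((not a and a) and not (b implies c)), u   [neg-Dia-rule on 1 via uRu]
3. b implies c, u   [neg-and-rule on 2 (branches; this branch)]
4. c, u   [implies-rule on 3 (branches; this branch)]
Accessibility: uRu
The negation has an open branch (countermodel exists).

Invalid (countermodel exists)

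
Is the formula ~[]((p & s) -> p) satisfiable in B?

Unsatisfiable

1. ~[]((p & s) -> p), u
2. ~((p & s) -> p), v   [~[]-rule on 1: fresh world v, uRv]
3. p & s, v   [~->-rule on 2]
4. ~p, v   [~->-rule on 2]
5. p, v   [&-rule on 3]
6. s, v   [&-rule on 3]
Accessibility: uRu, uRv, vRu, vRv
Branch closes: p and ~p both at v.
(One branch shown.) All branches close.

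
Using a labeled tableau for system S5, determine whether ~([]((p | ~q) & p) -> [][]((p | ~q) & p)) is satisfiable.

1. ~([]((p | ~q) & p) -> [][]((p | ~q) & p)), w0
2. []((p | ~q) & p), w0
3. ~[][]((p | ~q) & p), w0
4. (p | ~q) & p, w0
5. p | ~q, w0
6. p, w0
7. ~q, w0
8. ~[]((p | ~q) & p), w1
9. (p | ~q) & p, w1
10. p | ~q, w1
11. p, w1
12. ~q, w1
13. ~((p | ~q) & p), w2
14. (p | ~q) & p, w2
15. p | ~q, w2
16. p, w2
17. ~(p | ~q), w2
18. ~p, w2
19. q, w2
Accessibility: w0Rw0, w0Rw1, w0Rw2, w1Rw0, w1Rw1, w1Rw2, w2Rw0, w2Rw1, w2Rw2
Branch closes: p and ~p both at w2.
(One branch shown.) All branches close.

No, unsatisfiable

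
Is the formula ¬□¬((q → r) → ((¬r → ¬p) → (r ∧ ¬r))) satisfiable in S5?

1. ¬□¬((q → r) → ((¬r → ¬p) → (r ∧ ¬r))), u
2. (q → r) → ((¬r → ¬p) → (r ∧ ¬r)), v
3. (¬r → ¬p) → (r ∧ ¬r), v
4. ¬(¬r → ¬p), v
5. ¬r, v
6. p, v
Accessibility: uRu, uRv, vRu, vRv

Satisfiable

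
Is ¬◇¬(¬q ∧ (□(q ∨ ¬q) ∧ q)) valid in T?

Invalid (countermodel exists)

Tableau for the negation ◇¬(¬q ∧ (□(q ∨ ¬q) ∧ q)):
1. ◇¬(¬q ∧ (□(q ∨ ¬q) ∧ q)), u
2. ¬(¬q ∧ (□(q ∨ ¬q) ∧ q)), v   [◇-rule on 1: fresh world v, uRv]
3. ¬(□(q ∨ ¬q) ∧ q), v   [¬∧-rule on 2 (branches; this branch)]
4. ¬q, v   [¬∧-rule on 3 (branches; this branch)]
Accessibility: uRu, uRv, vRv
The negation has an open branch (countermodel exists).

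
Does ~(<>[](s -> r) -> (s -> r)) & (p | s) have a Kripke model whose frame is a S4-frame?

Yes, satisfiable

1. ~(<>[](s -> r) -> (s -> r)) & (p | s), 0
2. ~(<>[](s -> r) -> (s -> r)), 0
3. p | s, 0
4. <>[](s -> r), 0
5. ~(s -> r), 0
6. s, 0
7. ~r, 0
8. [](s -> r), 1
9. s -> r, 1
10. r, 1
Accessibility: 0R0, 0R1, 1R1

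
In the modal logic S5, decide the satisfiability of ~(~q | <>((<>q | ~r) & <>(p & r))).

1. ~(~q | <>((<>q | ~r) & <>(p & r))), w0
2. q, w0   [~|-rule on 1]
3. ~<>((<>q | ~r) & <>(p & r)), w0   [~|-rule on 1]
4. ~((<>q | ~r) & <>(p & r)), w0   [~<>-rule on 3 via w0Rw0]
5. ~<>(p & r), w0   [~&-rule on 4 (branches; this branch)]
6. ~(p & r), w0   [~<>-rule on 5 via w0Rw0]
7. ~r, w0   [~&-rule on 6 (branches; this branch)]
Accessibility: w0Rw0

Satisfiable (open branch found)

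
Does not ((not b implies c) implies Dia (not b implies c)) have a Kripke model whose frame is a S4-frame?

1. not ((not b implies c) implies Dia (not b implies c)), 0
2. not b implies c, 0   [neg-implies-rule on 1]
3. not Dia (not b implies c), 0   [neg-implies-rule on 1]
4. not (not b implies c), 0   [neg-Dia-rule on 3 via 0R0]
5. not b, 0   [neg-implies-rule on 4]
6. not c, 0   [neg-implies-rule on 4]
7. c, 0   [implies-rule on 2 (branches; this branch)]
Accessibility: 0R0
Branch closes: c and not c both at 0.
(One branch shown.) All branches close.

Unsatisfiable (every branch closes)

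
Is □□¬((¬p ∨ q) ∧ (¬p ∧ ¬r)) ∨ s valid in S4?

Tableau for the negation ¬(□□¬((¬p ∨ q) ∧ (¬p ∧ ¬r)) ∨ s):
1. ¬(□□¬((¬p ∨ q) ∧ (¬p ∧ ¬r)) ∨ s), u
2. ¬□□¬((¬p ∨ q) ∧ (¬p ∧ ¬r)), u
3. ¬s, u
4. ¬□¬((¬p ∨ q) ∧ (¬p ∧ ¬r)), v
5. (¬p ∨ q) ∧ (¬p ∧ ¬r), w
6. ¬p ∨ q, w
7. ¬p ∧ ¬r, w
8. ¬p, w
9. ¬r, w
10. q, w
Accessibility: uRu, uRv, uRw, vRv, vRw, wRw
The negation has an open branch (countermodel exists).

Not valid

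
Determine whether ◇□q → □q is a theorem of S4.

No, not valid

Tableau for the negation ¬(◇□q → □q):
1. ¬(◇□q → □q), u
2. ◇□q, u
3. ¬□q, u
4. □q, v
5. q, v
6. ¬q, w
Accessibility: uRu, uRv, uRw, vRv, wRw
The negation has an open branch (countermodel exists).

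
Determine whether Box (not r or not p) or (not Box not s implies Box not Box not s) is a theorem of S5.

Tableau for the negation not (Box (not r or not p) or (not Box not s implies Box not Box not s)):
1. not (Box (not r or not p) or (not Box not s implies Box not Box not s)), u
2. not Box (not r or not p), u
3. not (not Box not s implies Box not Box not s), u
4. not Box not s, u
5. not Box not Box not s, u
6. not (not r or not p), v
7. r, v
8. p, v
9. s, w
10. Box not s, x
11. not s, u
12. not s, v
13. not s, w
Accessibility: uRu, uRv, uRw, uRx, vRu, vRv, vRw, vRx, wRu, wRv, wRw, wRx, xRu, xRv, xRw, xRx
Branch closes: s and not s both at w.
All branches of the negation close; one closing branch shown above.

Yes, valid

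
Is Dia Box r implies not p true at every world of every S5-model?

Tableau for the negation not (Dia Box r implies not p):
1. not (Dia Box r implies not p), w0
2. Dia Box r, w0   [neg-implies-rule on 1]
3. p, w0   [neg-implies-rule on 1]
4. Box r, w1   [Dia-rule on 2: fresh world w1, w0Rw1]
5. r, w0   [Box-rule on 4 via w1Rw0]
6. r, w1   [Box-rule on 4 via w1Rw1]
Accessibility: w0Rw0, w0Rw1, w1Rw0, w1Rw1
The negation has an open branch (countermodel exists).

Not valid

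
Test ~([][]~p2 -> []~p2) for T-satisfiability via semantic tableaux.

1. ~([][]~p2 -> []~p2), w0
2. [][]~p2, w0
3. ~[]~p2, w0
4. []~p2, w0
5. ~p2, w0
6. p2, w1
7. []~p2, w1
8. ~p2, w1
Accessibility: w0Rw0, w0Rw1, w1Rw1
Branch closes: p2 and ~p2 both at w1.
All branches of the tableau close; one closing branch shown above.

Unsatisfiable (every branch closes)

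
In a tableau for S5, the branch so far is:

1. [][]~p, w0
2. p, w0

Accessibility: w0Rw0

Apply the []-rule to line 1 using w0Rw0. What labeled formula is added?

[]~p, w0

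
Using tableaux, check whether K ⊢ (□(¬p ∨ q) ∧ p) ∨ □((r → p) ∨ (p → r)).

Tableau for the negation ¬((□(¬p ∨ q) ∧ p) ∨ □((r → p) ∨ (p → r))):
1. ¬((□(¬p ∨ q) ∧ p) ∨ □((r → p) ∨ (p → r))), w0
2. ¬(□(¬p ∨ q) ∧ p), w0   [¬∨-rule on 1]
3. ¬□((r → p) ∨ (p → r)), w0   [¬∨-rule on 1]
4. ¬p, w0   [¬∧-rule on 2 (branches; this branch)]
5. ¬((r → p) ∨ (p → r)), w1   [¬□-rule on 3: fresh world w1, w0Rw1]
6. ¬(r → p), w1   [¬∨-rule on 5]
7. ¬(p → r), w1   [¬∨-rule on 5]
8. r, w1   [¬→-rule on 6]
9. ¬p, w1   [¬→-rule on 6]
10. p, w1   [¬→-rule on 7]
11. ¬r, w1   [¬→-rule on 7]
Accessibility: w0Rw1
Branch closes: p and ¬p both at w1.
All branches of the negation close; one closing branch shown above.

Valid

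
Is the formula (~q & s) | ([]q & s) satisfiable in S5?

1. (~q & s) | ([]q & s), w0
2. []q & s, w0   [|-rule on 1 (branches; this branch)]
3. []q, w0   [&-rule on 2]
4. s, w0   [&-rule on 2]
5. q, w0   [[]-rule on 3 via w0Rw0]
Accessibility: w0Rw0

Satisfiable (open branch found)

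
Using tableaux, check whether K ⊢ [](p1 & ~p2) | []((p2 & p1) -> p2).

Yes, valid

Tableau for the negation ~([](p1 & ~p2) | []((p2 & p1) -> p2)):
1. ~([](p1 & ~p2) | []((p2 & p1) -> p2)), 0
2. ~[](p1 & ~p2), 0
3. ~[]((p2 & p1) -> p2), 0
4. ~(p1 & ~p2), 1
5. p2, 1
6. ~((p2 & p1) -> p2), 2
7. p2 & p1, 2
8. ~p2, 2
9. p2, 2
10. p1, 2
Accessibility: 0R1, 0R2
Branch closes: p2 and ~p2 both at 2.
All branches of the negation close; one closing branch shown above.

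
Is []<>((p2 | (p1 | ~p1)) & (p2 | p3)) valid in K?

Tableau for the negation ~[]<>((p2 | (p1 | ~p1)) & (p2 | p3)):
1. ~[]<>((p2 | (p1 | ~p1)) & (p2 | p3)), 0
2. ~<>((p2 | (p1 | ~p1)) & (p2 | p3)), 1
Accessibility: 0R1
The negation has an open branch (countermodel exists).

Not valid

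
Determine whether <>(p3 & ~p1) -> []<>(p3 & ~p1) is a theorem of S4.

Tableau for the negation ~(<>(p3 & ~p1) -> []<>(p3 & ~p1)):
1. ~(<>(p3 & ~p1) -> []<>(p3 & ~p1)), u
2. <>(p3 & ~p1), u   [~->-rule on 1]
3. ~[]<>(p3 & ~p1), u   [~->-rule on 1]
4. p3 & ~p1, v   [<>-rule on 2: fresh world v, uRv]
5. p3, v   [&-rule on 4]
6. ~p1, v   [&-rule on 4]
7. ~<>(p3 & ~p1), w   [~[]-rule on 3: fresh world w, uRw]
8. ~(p3 & ~p1), w   [~<>-rule on 7 via wRw]
9. p1, w   [~&-rule on 8 (branches; this branch)]
Accessibility: uRu, uRv, uRw, vRv, wRw
The negation has an open branch (countermodel exists).

Not valid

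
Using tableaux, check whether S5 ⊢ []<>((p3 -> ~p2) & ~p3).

Not valid

Tableau for the negation ~[]<>((p3 -> ~p2) & ~p3):
1. ~[]<>((p3 -> ~p2) & ~p3), u
2. ~<>((p3 -> ~p2) & ~p3), v
3. ~((p3 -> ~p2) & ~p3), u
4. ~((p3 -> ~p2) & ~p3), v
5. p3, u
6. p3, v
Accessibility: uRu, uRv, vRu, vRv
The negation has an open branch (countermodel exists).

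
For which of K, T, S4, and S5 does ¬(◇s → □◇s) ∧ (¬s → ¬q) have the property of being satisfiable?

S5-tableau for the formula:
1. ¬(◇s → □◇s) ∧ (¬s → ¬q), u
2. ¬(◇s → □◇s), u   [∧-rule on 1]
3. ¬s → ¬q, u   [∧-rule on 1]
4. ◇s, u   [¬→-rule on 2]
5. ¬□◇s, u   [¬→-rule on 2]
6. ¬q, u   [→-rule on 3 (branches; this branch)]
7. s, v   [◇-rule on 4: fresh world v, uRv]
8. ¬◇s, w   [¬□-rule on 5: fresh world w, uRw]
9. ¬s, u   [¬◇-rule on 8 via wRu]
10. ¬s, v   [¬◇-rule on 8 via wRv]
Accessibility: uRu, uRv, uRw, vRu, vRv, vRw, wRu, wRv, wRw
Branch closes: s and ¬s both at v.
Every branch closes (one shown): unsatisfiable in S5.
S4-tableau for the formula:
1. ¬(◇s → □◇s) ∧ (¬s → ¬q), u
2. ¬(◇s → □◇s), u   [∧-rule on 1]
3. ¬s → ¬q, u   [∧-rule on 1]
4. ◇s, u   [¬→-rule on 2]
5. ¬□◇s, u   [¬→-rule on 2]
6. ¬q, u   [→-rule on 3 (branches; this branch)]
7. s, v   [◇-rule on 4: fresh world v, uRv]
8. ¬◇s, w   [¬□-rule on 5: fresh world w, uRw]
9. ¬s, w   [¬◇-rule on 8 via wRw]
Accessibility: uRu, uRv, uRw, vRv, wRw
Complete open branch: satisfiable in S4, hence also in K, T (this S4-model is also a K-model and a T-model).

K, T, S4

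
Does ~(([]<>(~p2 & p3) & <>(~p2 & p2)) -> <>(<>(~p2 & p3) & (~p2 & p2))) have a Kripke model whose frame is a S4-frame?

Unsatisfiable

1. ~(([]<>(~p2 & p3) & <>(~p2 & p2)) -> <>(<>(~p2 & p3) & (~p2 & p2))), u
2. []<>(~p2 & p3) & <>(~p2 & p2), u
3. ~<>(<>(~p2 & p3) & (~p2 & p2)), u
4. []<>(~p2 & p3), u
5. <>(~p2 & p2), u
6. ~(<>(~p2 & p3) & (~p2 & p2)), u
7. <>(~p2 & p3), u
8. ~<>(~p2 & p3), u
9. ~(~p2 & p3), u
10. ~p3, u
11. ~p2 & p2, v
12. ~p2, v
13. p2, v
Accessibility: uRu, uRv, vRv
Branch closes: p2 and ~p2 both at v.
All branches of the tableau close; one closing branch shown above.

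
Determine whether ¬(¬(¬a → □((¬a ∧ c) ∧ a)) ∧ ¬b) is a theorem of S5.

Invalid (countermodel exists)

Tableau for the negation ¬(¬a → □((¬a ∧ c) ∧ a)) ∧ ¬b:
1. ¬(¬a → □((¬a ∧ c) ∧ a)) ∧ ¬b, w0
2. ¬(¬a → □((¬a ∧ c) ∧ a)), w0
3. ¬b, w0
4. ¬a, w0
5. ¬□((¬a ∧ c) ∧ a), w0
6. ¬((¬a ∧ c) ∧ a), w1
7. ¬a, w1
Accessibility: w0Rw0, w0Rw1, w1Rw0, w1Rw1
The negation has an open branch (countermodel exists).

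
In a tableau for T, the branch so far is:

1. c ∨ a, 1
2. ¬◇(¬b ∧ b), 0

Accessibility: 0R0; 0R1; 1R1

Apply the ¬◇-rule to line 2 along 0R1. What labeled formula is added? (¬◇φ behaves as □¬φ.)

¬(¬b ∧ b), 1

¬◇φ behaves as □¬φ: propagate the negated body to each accessible world.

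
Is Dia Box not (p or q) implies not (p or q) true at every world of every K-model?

Tableau for the negation not (Dia Box not (p or q) implies not (p or q)):
1. not (Dia Box not (p or q) implies not (p or q)), 0
2. Dia Box not (p or q), 0
3. p or q, 0
4. q, 0
5. Box not (p or q), 1
Accessibility: 0R1
The negation has an open branch (countermodel exists).

Not valid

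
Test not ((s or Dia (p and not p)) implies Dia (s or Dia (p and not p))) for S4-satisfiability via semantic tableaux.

1. not ((s or Dia (p and not p)) implies Dia (s or Dia (p and not p))), w0
2. s or Dia (p and not p), w0
3. not Dia (s or Dia (p and not p)), w0
4. not (s or Dia (p and not p)), w0
5. not s, w0
6. not Dia (p and not p), w0
7. not (p and not p), w0
8. Dia (p and not p), w0
9. p, w0
10. p and not p, w1
11. p, w1
12. not p, w1
Accessibility: w0Rw0, w0Rw1, w1Rw1
Branch closes: p and not p both at w1.
Every branch closes; the branch above is one of them.

Unsatisfiable (every branch closes)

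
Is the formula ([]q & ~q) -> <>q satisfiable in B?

1. ([]q & ~q) -> <>q, 0
2. <>q, 0   [->-rule on 1 (branches; this branch)]
3. q, 1   [<>-rule on 2: fresh world 1, 0R1]
Accessibility: 0R0, 0R1, 1R0, 1R1

Satisfiable (open branch found)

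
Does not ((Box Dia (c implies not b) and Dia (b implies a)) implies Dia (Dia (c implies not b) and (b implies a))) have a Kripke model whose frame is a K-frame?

1. not ((Box Dia (c implies not b) and Dia (b implies a)) implies Dia (Dia (c implies not b) and (b implies a))), w0
2. Box Dia (c implies not b) and Dia (b implies a), w0
3. not Dia (Dia (c implies not b) and (b implies a)), w0
4. Box Dia (c implies not b), w0
5. Dia (b implies a), w0
6. b implies a, w1
7. not (Dia (c implies not b) and (b implies a)), w1
8. Dia (c implies not b), w1
9. a, w1
10. not Dia (c implies not b), w1
11. c implies not b, w2
12. not (c implies not b), w2
13. c, w2
14. b, w2
15. not b, w2
Accessibility: w0Rw1, w1Rw2
Branch closes: b and not b both at w2.
Every branch closes; the branch above is one of them.

Unsatisfiable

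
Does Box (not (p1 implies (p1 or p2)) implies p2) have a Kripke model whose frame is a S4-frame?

Satisfiable

1. Box (not (p1 implies (p1 or p2)) implies p2), w0
2. not (p1 implies (p1 or p2)) implies p2, w0
3. p2, w0
Accessibility: w0Rw0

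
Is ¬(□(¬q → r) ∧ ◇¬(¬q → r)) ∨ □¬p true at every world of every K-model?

Valid in K

Tableau for the negation ¬(¬(□(¬q → r) ∧ ◇¬(¬q → r)) ∨ □¬p):
1. ¬(¬(□(¬q → r) ∧ ◇¬(¬q → r)) ∨ □¬p), u
2. □(¬q → r) ∧ ◇¬(¬q → r), u   [¬∨-rule on 1]
3. ¬□¬p, u   [¬∨-rule on 1]
4. □(¬q → r), u   [∧-rule on 2]
5. ◇¬(¬q → r), u   [∧-rule on 2]
6. p, v   [¬□-rule on 3: fresh world v, uRv]
7. ¬q → r, v   [□-rule on 4 via uRv]
8. r, v   [→-rule on 7 (branches; this branch)]
9. ¬(¬q → r), w   [◇-rule on 5: fresh world w, uRw]
10. ¬q, w   [¬→-rule on 9]
11. ¬r, w   [¬→-rule on 9]
12. ¬q → r, w   [□-rule on 4 via uRw]
13. r, w   [→-rule on 12 (branches; this branch)]
Accessibility: uRv, uRw
Branch closes: r and ¬r both at w.
All branches of the negation close; one closing branch shown above.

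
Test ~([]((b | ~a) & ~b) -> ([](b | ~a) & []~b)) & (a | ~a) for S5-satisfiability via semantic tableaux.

1. ~([]((b | ~a) & ~b) -> ([](b | ~a) & []~b)) & (a | ~a), w0
2. ~([]((b | ~a) & ~b) -> ([](b | ~a) & []~b)), w0
3. a | ~a, w0
4. []((b | ~a) & ~b), w0
5. ~([](b | ~a) & []~b), w0
6. (b | ~a) & ~b, w0
7. b | ~a, w0
8. ~b, w0
9. ~a, w0
10. ~[](b | ~a), w0
11. ~(b | ~a), w1
12. ~b, w1
13. a, w1
14. (b | ~a) & ~b, w1
15. b | ~a, w1
16. ~a, w1
Accessibility: w0Rw0, w0Rw1, w1Rw0, w1Rw1
Branch closes: a and ~a both at w1.
Every branch closes; the branch above is one of them.

Unsatisfiable (every branch closes)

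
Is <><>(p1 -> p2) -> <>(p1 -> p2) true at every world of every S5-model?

Valid

Tableau for the negation ~(<><>(p1 -> p2) -> <>(p1 -> p2)):
1. ~(<><>(p1 -> p2) -> <>(p1 -> p2)), w0
2. <><>(p1 -> p2), w0
3. ~<>(p1 -> p2), w0
4. ~(p1 -> p2), w0
5. p1, w0
6. ~p2, w0
7. <>(p1 -> p2), w1
8. ~(p1 -> p2), w1
9. p1, w1
10. ~p2, w1
11. p1 -> p2, w2
12. ~(p1 -> p2), w2
13. p1, w2
14. ~p2, w2
15. p2, w2
Accessibility: w0Rw0, w0Rw1, w0Rw2, w1Rw0, w1Rw1, w1Rw2, w2Rw0, w2Rw1, w2Rw2
Branch closes: p2 and ~p2 both at w2.
Every branch of the negation's tableau closes; the branch above is one of them.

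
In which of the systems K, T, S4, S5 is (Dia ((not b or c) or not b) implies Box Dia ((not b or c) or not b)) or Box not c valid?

S5-tableau for the negation not ((Dia ((not b or c) or not b) implies Box Dia ((not b or c) or not b)) or Box not c):
1. not ((Dia ((not b or c) or not b) implies Box Dia ((not b or c) or not b)) or Box not c), u
2. not (Dia ((not b or c) or not b) implies Box Dia ((not b or c) or not b)), u
3. not Box not c, u
4. Dia ((not b or c) or not b), u
5. not Box Dia ((not b or c) or not b), u
6. c, v
7. (not b or c) or not b, w
8. not b or c, w
9. c, w
10. not Dia ((not b or c) or not b), x
11. not ((not b or c) or not b), u
12. not (not b or c), u
13. b, u
14. not c, u
15. not ((not b or c) or not b), v
16. not (not b or c), v
17. b, v
18. not c, v
Accessibility: uRu, uRv, uRw, uRx, vRu, vRv, vRw, vRx, wRu, wRv, wRw, wRx, xRu, xRv, xRw, xRx
Branch closes: c and not c both at v.
Every branch closes (one shown): valid in S5.
S4-tableau for the negation not ((Dia ((not b or c) or not b) implies Box Dia ((not b or c) or not b)) or Box not c):
1. not ((Dia ((not b or c) or not b) implies Box Dia ((not b or c) or not b)) or Box not c), u
2. not (Dia ((not b or c) or not b) implies Box Dia ((not b or c) or not b)), u
3. not Box not c, u
4. Dia ((not b or c) or not b), u
5. not Box Dia ((not b or c) or not b), u
6. c, v
7. (not b or c) or not b, w
8. not b, w
9. not Dia ((not b or c) or not b), x
10. not ((not b or c) or not b), x
11. not (not b or c), x
12. b, x
13. not c, x
Accessibility: uRu, uRv, uRw, uRx, vRv, wRw, xRx
Complete open branch: countermodel on an S4-frame, so not valid in S4, nor in K, T (the same frame is also a K-frame and a T-frame).

S5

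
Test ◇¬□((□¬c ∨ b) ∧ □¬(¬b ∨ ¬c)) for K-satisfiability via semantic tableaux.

1. ◇¬□((□¬c ∨ b) ∧ □¬(¬b ∨ ¬c)), w0
2. ¬□((□¬c ∨ b) ∧ □¬(¬b ∨ ¬c)), w1   [◇-rule on 1: fresh world w1, w0Rw1]
3. ¬((□¬c ∨ b) ∧ □¬(¬b ∨ ¬c)), w2   [¬□-rule on 2: fresh world w2, w1Rw2]
4. ¬□¬(¬b ∨ ¬c), w2   [¬∧-rule on 3 (branches; this branch)]
5. ¬b ∨ ¬c, w3   [¬□-rule on 4: fresh world w3, w2Rw3]
6. ¬c, w3   [∨-rule on 5 (branches; this branch)]
Accessibility: w0Rw1, w1Rw2, w2Rw3

Yes, satisfiable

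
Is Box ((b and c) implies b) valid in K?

Tableau for the negation not Box ((b and c) implies b):
1. not Box ((b and c) implies b), 0
2. not ((b and c) implies b), 1   [neg-Box-rule on 1: fresh world 1, 0R1]
3. b and c, 1   [neg-implies-rule on 2]
4. not b, 1   [neg-implies-rule on 2]
5. b, 1   [and-rule on 3]
6. c, 1   [and-rule on 3]
Accessibility: 0R1
Branch closes: b and not b both at 1.
Every branch of the negation's tableau closes; the branch above is one of them.

Valid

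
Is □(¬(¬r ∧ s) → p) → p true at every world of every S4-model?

Invalid (countermodel exists)

Tableau for the negation ¬(□(¬(¬r ∧ s) → p) → p):
1. ¬(□(¬(¬r ∧ s) → p) → p), u
2. □(¬(¬r ∧ s) → p), u
3. ¬p, u
4. ¬(¬r ∧ s) → p, u
5. ¬r ∧ s, u
6. ¬r, u
7. s, u
Accessibility: uRu
The negation has an open branch (countermodel exists).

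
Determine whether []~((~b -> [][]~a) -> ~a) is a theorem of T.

Tableau for the negation ~[]~((~b -> [][]~a) -> ~a):
1. ~[]~((~b -> [][]~a) -> ~a), 0
2. (~b -> [][]~a) -> ~a, 1   [~[]-rule on 1: fresh world 1, 0R1]
3. ~a, 1   [->-rule on 2 (branches; this branch)]
Accessibility: 0R0, 0R1, 1R1
The negation has an open branch (countermodel exists).

Invalid (countermodel exists)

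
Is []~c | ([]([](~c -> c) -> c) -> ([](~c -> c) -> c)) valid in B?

Valid

Tableau for the negation ~([]~c | ([]([](~c -> c) -> c) -> ([](~c -> c) -> c))):
1. ~([]~c | ([]([](~c -> c) -> c) -> ([](~c -> c) -> c))), 0
2. ~[]~c, 0
3. ~([]([](~c -> c) -> c) -> ([](~c -> c) -> c)), 0
4. []([](~c -> c) -> c), 0
5. ~([](~c -> c) -> c), 0
6. [](~c -> c), 0
7. ~c, 0
8. [](~c -> c) -> c, 0
9. ~c -> c, 0
10. ~[](~c -> c), 0
11. c, 0
Accessibility: 0R0
Branch closes: c and ~c both at 0.
All branches of the negation close; one closing branch shown above.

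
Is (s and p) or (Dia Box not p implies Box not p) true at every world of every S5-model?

Tableau for the negation not ((s and p) or (Dia Box not p implies Box not p)):
1. not ((s and p) or (Dia Box not p implies Box not p)), 0
2. not (s and p), 0
3. not (Dia Box not p implies Box not p), 0
4. Dia Box not p, 0
5. not Box not p, 0
6. not s, 0
7. Box not p, 1
8. not p, 0
9. not p, 1
10. p, 2
11. not p, 2
Accessibility: 0R0, 0R1, 0R2, 1R0, 1R1, 1R2, 2R0, 2R1, 2R2
Branch closes: p and not p both at 2.
Every branch of the negation's tableau closes; the branch above is one of them.

Yes, valid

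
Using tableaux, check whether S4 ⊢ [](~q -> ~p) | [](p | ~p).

Tableau for the negation ~([](~q -> ~p) | [](p | ~p)):
1. ~([](~q -> ~p) | [](p | ~p)), u
2. ~[](~q -> ~p), u
3. ~[](p | ~p), u
4. ~(~q -> ~p), v
5. ~q, v
6. p, v
7. ~(p | ~p), w
8. ~p, w
9. p, w
Accessibility: uRu, uRv, uRw, vRv, wRw
Branch closes: p and ~p both at w.
All branches of the negation close; one closing branch shown above.

Yes, valid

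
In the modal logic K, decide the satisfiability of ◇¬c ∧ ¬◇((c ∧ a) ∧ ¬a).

1. ◇¬c ∧ ¬◇((c ∧ a) ∧ ¬a), w0
2. ◇¬c, w0
3. ¬◇((c ∧ a) ∧ ¬a), w0
4. ¬c, w1
5. ¬((c ∧ a) ∧ ¬a), w1
6. a, w1
Accessibility: w0Rw1

Satisfiable (open branch found)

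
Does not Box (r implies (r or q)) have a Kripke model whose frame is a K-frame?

1. not Box (r implies (r or q)), w0
2. not (r implies (r or q)), w1   [neg-Box-rule on 1: fresh world w1, w0Rw1]
3. r, w1   [neg-implies-rule on 2]
4. not (r or q), w1   [neg-implies-rule on 2]
5. not r, w1   [neg-or-rule on 4]
6. not q, w1   [neg-or-rule on 4]
Accessibility: w0Rw1
Branch closes: r and not r both at w1.
Every branch closes; the branch above is one of them.

No, unsatisfiable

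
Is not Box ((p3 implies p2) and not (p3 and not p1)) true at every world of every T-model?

Invalid (countermodel exists)

Tableau for the negation Box ((p3 implies p2) and not (p3 and not p1)):
1. Box ((p3 implies p2) and not (p3 and not p1)), u
2. (p3 implies p2) and not (p3 and not p1), u
3. p3 implies p2, u
4. not (p3 and not p1), u
5. p2, u
6. p1, u
Accessibility: uRu
The negation has an open branch (countermodel exists).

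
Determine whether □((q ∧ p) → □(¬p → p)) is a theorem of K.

Invalid (countermodel exists)

Tableau for the negation ¬□((q ∧ p) → □(¬p → p)):
1. ¬□((q ∧ p) → □(¬p → p)), 0
2. ¬((q ∧ p) → □(¬p → p)), 1
3. q ∧ p, 1
4. ¬□(¬p → p), 1
5. q, 1
6. p, 1
7. ¬(¬p → p), 2
8. ¬p, 2
Accessibility: 0R1, 1R2
The negation has an open branch (countermodel exists).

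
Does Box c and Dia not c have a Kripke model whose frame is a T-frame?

1. Box c and Dia not c, w0
2. Box c, w0
3. Dia not c, w0
4. c, w0
5. not c, w1
6. c, w1
Accessibility: w0Rw0, w0Rw1, w1Rw1
Branch closes: c and not c both at w1.
Every branch closes; the branch above is one of them.

Unsatisfiable (every branch closes)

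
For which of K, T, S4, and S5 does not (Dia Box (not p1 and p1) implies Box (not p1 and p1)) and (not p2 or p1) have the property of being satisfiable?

T-tableau for the formula:
1. not (Dia Box (not p1 and p1) implies Box (not p1 and p1)) and (not p2 or p1), w0
2. not (Dia Box (not p1 and p1) implies Box (not p1 and p1)), w0
3. not p2 or p1, w0
4. Dia Box (not p1 and p1), w0
5. not Box (not p1 and p1), w0
6. p1, w0
7. Box (not p1 and p1), w1
8. not p1 and p1, w1
9. not p1, w1
10. p1, w1
Accessibility: w0Rw0, w0Rw1, w1Rw1
Branch closes: p1 and not p1 both at w1.
Every branch closes (one shown): unsatisfiable in T, hence also in S4, S5 (every S4/S5-frame is a T-frame).
K-tableau for the formula:
1. not (Dia Box (not p1 and p1) implies Box (not p1 and p1)) and (not p2 or p1), w0
2. not (Dia Box (not p1 and p1) implies Box (not p1 and p1)), w0
3. not p2 or p1, w0
4. Dia Box (not p1 and p1), w0
5. not Box (not p1 and p1), w0
6. p1, w0
7. Box (not p1 and p1), w1
8. not (not p1 and p1), w2
9. not p1, w2
Accessibility: w0Rw1, w0Rw2
Complete open branch: satisfiable in K.

K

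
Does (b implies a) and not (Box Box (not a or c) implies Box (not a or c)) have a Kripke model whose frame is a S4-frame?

Unsatisfiable

1. (b implies a) and not (Box Box (not a or c) implies Box (not a or c)), w0
2. b implies a, w0
3. not (Box Box (not a or c) implies Box (not a or c)), w0
4. Box Box (not a or c), w0
5. not Box (not a or c), w0
6. Box (not a or c), w0
7. not a or c, w0
8. a, w0
9. c, w0
10. not (not a or c), w1
11. a, w1
12. not c, w1
13. Box (not a or c), w1
14. not a or c, w1
15. c, w1
Accessibility: w0Rw0, w0Rw1, w1Rw1
Branch closes: c and not c both at w1.
Every branch closes; the branch above is one of them.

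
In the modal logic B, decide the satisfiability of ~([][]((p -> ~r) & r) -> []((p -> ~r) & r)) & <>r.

No, unsatisfiable

1. ~([][]((p -> ~r) & r) -> []((p -> ~r) & r)) & <>r, w0
2. ~([][]((p -> ~r) & r) -> []((p -> ~r) & r)), w0   [&-rule on 1]
3. <>r, w0   [&-rule on 1]
4. [][]((p -> ~r) & r), w0   [~->-rule on 2]
5. ~[]((p -> ~r) & r), w0   [~->-rule on 2]
6. []((p -> ~r) & r), w0   [[]-rule on 4 via w0Rw0]
7. (p -> ~r) & r, w0   [[]-rule on 6 via w0Rw0]
8. p -> ~r, w0   [&-rule on 7]
9. r, w0   [&-rule on 7]
10. ~p, w0   [->-rule on 8 (branches; this branch)]
11. r, w1   [<>-rule on 3: fresh world w1, w0Rw1]
12. []((p -> ~r) & r), w1   [[]-rule on 4 via w0Rw1]
13. (p -> ~r) & r, w1   [[]-rule on 6 via w0Rw1]
14. p -> ~r, w1   [&-rule on 13]
15. ~p, w1   [->-rule on 14 (branches; this branch)]
16. ~((p -> ~r) & r), w2   [~[]-rule on 5: fresh world w2, w0Rw2]
17. []((p -> ~r) & r), w2   [[]-rule on 4 via w0Rw2]
18. (p -> ~r) & r, w2   [[]-rule on 6 via w0Rw2]
19. p -> ~r, w2   [&-rule on 18]
20. r, w2   [&-rule on 18]
21. ~(p -> ~r), w2   [~&-rule on 16 (branches; this branch)]
22. p, w2   [~->-rule on 21]
23. ~r, w2   [->-rule on 19 (branches; this branch)]
Accessibility: w0Rw0, w0Rw1, w0Rw2, w1Rw0, w1Rw1, w2Rw0, w2Rw2
Branch closes: r and ~r both at w2.
Every branch closes; the branch above is one of them.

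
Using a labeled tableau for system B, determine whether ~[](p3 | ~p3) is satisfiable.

Unsatisfiable

1. ~[](p3 | ~p3), u
2. ~(p3 | ~p3), v   [~[]-rule on 1: fresh world v, uRv]
3. ~p3, v   [~|-rule on 2]
4. p3, v   [~|-rule on 2]
Accessibility: uRu, uRv, vRu, vRv
Branch closes: p3 and ~p3 both at v.
All branches of the tableau close; one closing branch shown above.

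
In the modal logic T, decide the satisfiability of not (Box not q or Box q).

1. not (Box not q or Box q), u
2. not Box not q, u
3. not Box q, u
4. q, v
5. not q, w
Accessibility: uRu, uRv, uRw, vRv, wRw

Satisfiable (open branch found)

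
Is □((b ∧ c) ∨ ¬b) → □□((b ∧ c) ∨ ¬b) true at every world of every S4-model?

Yes, valid

Tableau for the negation ¬(□((b ∧ c) ∨ ¬b) → □□((b ∧ c) ∨ ¬b)):
1. ¬(□((b ∧ c) ∨ ¬b) → □□((b ∧ c) ∨ ¬b)), 0
2. □((b ∧ c) ∨ ¬b), 0
3. ¬□□((b ∧ c) ∨ ¬b), 0
4. (b ∧ c) ∨ ¬b, 0
5. b ∧ c, 0
6. b, 0
7. c, 0
8. ¬□((b ∧ c) ∨ ¬b), 1
9. (b ∧ c) ∨ ¬b, 1
10. b ∧ c, 1
11. b, 1
12. c, 1
13. ¬((b ∧ c) ∨ ¬b), 2
14. ¬(b ∧ c), 2
15. b, 2
16. (b ∧ c) ∨ ¬b, 2
17. ¬c, 2
18. b ∧ c, 2
19. c, 2
Accessibility: 0R0, 0R1, 0R2, 1R1, 1R2, 2R2
Branch closes: c and ¬c both at 2.
Every branch of the negation's tableau closes; the branch above is one of them.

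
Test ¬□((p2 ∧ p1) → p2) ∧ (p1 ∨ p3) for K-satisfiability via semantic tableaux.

1. ¬□((p2 ∧ p1) → p2) ∧ (p1 ∨ p3), u
2. ¬□((p2 ∧ p1) → p2), u
3. p1 ∨ p3, u
4. p3, u
5. ¬((p2 ∧ p1) → p2), v
6. p2 ∧ p1, v
7. ¬p2, v
8. p2, v
9. p1, v
Accessibility: uRv
Branch closes: p2 and ¬p2 both at v.
(One branch shown.) All branches close.

Unsatisfiable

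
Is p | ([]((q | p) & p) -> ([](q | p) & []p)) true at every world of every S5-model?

Yes, valid

Tableau for the negation ~(p | ([]((q | p) & p) -> ([](q | p) & []p))):
1. ~(p | ([]((q | p) & p) -> ([](q | p) & []p))), 0
2. ~p, 0
3. ~([]((q | p) & p) -> ([](q | p) & []p)), 0
4. []((q | p) & p), 0
5. ~([](q | p) & []p), 0
6. (q | p) & p, 0
7. q | p, 0
8. p, 0
Accessibility: 0R0
Branch closes: p and ~p both at 0.
All branches of the negation close; one closing branch shown above.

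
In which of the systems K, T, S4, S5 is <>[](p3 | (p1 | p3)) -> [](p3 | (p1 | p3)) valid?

S5

S4-tableau for the negation ~(<>[](p3 | (p1 | p3)) -> [](p3 | (p1 | p3))):
1. ~(<>[](p3 | (p1 | p3)) -> [](p3 | (p1 | p3))), w0
2. <>[](p3 | (p1 | p3)), w0
3. ~[](p3 | (p1 | p3)), w0
4. [](p3 | (p1 | p3)), w1
5. p3 | (p1 | p3), w1
6. p1 | p3, w1
7. p3, w1
8. ~(p3 | (p1 | p3)), w2
9. ~p3, w2
10. ~(p1 | p3), w2
11. ~p1, w2
Accessibility: w0Rw0, w0Rw1, w0Rw2, w1Rw1, w2Rw2
Complete open branch: countermodel on an S4-frame, so not valid in S4, nor in K, T (the same frame is also a K-frame and a T-frame).
S5-tableau for the negation ~(<>[](p3 | (p1 | p3)) -> [](p3 | (p1 | p3))):
1. ~(<>[](p3 | (p1 | p3)) -> [](p3 | (p1 | p3))), w0
2. <>[](p3 | (p1 | p3)), w0
3. ~[](p3 | (p1 | p3)), w0
4. [](p3 | (p1 | p3)), w1
5. p3 | (p1 | p3), w0
6. p3 | (p1 | p3), w1
7. p1 | p3, w0
8. p1 | p3, w1
9. p3, w0
10. p3, w1
11. ~(p3 | (p1 | p3)), w2
12. ~p3, w2
13. ~(p1 | p3), w2
14. ~p1, w2
15. p3 | (p1 | p3), w2
16. p1 | p3, w2
17. p3, w2
Accessibility: w0Rw0, w0Rw1, w0Rw2, w1Rw0, w1Rw1, w1Rw2, w2Rw0, w2Rw1, w2Rw2
Branch closes: p3 and ~p3 both at w2.
Every branch closes (one shown): valid in S5.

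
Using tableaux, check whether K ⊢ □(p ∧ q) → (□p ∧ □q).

Tableau for the negation ¬(□(p ∧ q) → (□p ∧ □q)):
1. ¬(□(p ∧ q) → (□p ∧ □q)), u
2. □(p ∧ q), u
3. ¬(□p ∧ □q), u
4. ¬□q, u
5. ¬q, v
6. p ∧ q, v
7. p, v
8. q, v
Accessibility: uRv
Branch closes: q and ¬q both at v.
Every branch of the negation's tableau closes; the branch above is one of them.

Valid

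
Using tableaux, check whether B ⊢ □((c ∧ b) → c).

Tableau for the negation ¬□((c ∧ b) → c):
1. ¬□((c ∧ b) → c), 0
2. ¬((c ∧ b) → c), 1   [¬□-rule on 1: fresh world 1, 0R1]
3. c ∧ b, 1   [¬→-rule on 2]
4. ¬c, 1   [¬→-rule on 2]
5. c, 1   [∧-rule on 3]
6. b, 1   [∧-rule on 3]
Accessibility: 0R0, 0R1, 1R0, 1R1
Branch closes: c and ¬c both at 1.
All branches of the negation close; one closing branch shown above.

Yes, valid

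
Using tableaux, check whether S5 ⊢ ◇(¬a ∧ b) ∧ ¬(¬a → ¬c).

Invalid (countermodel exists)

Tableau for the negation ¬(◇(¬a ∧ b) ∧ ¬(¬a → ¬c)):
1. ¬(◇(¬a ∧ b) ∧ ¬(¬a → ¬c)), 0
2. ¬a → ¬c, 0   [¬∧-rule on 1 (branches; this branch)]
3. ¬c, 0   [→-rule on 2 (branches; this branch)]
Accessibility: 0R0
The negation has an open branch (countermodel exists).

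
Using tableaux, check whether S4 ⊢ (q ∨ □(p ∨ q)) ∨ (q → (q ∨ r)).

Valid in S4

Tableau for the negation ¬((q ∨ □(p ∨ q)) ∨ (q → (q ∨ r))):
1. ¬((q ∨ □(p ∨ q)) ∨ (q → (q ∨ r))), u
2. ¬(q ∨ □(p ∨ q)), u
3. ¬(q → (q ∨ r)), u
4. ¬q, u
5. ¬□(p ∨ q), u
6. q, u
7. ¬(q ∨ r), u
Accessibility: uRu
Branch closes: q and ¬q both at u.
Every branch of the negation's tableau closes; the branch above is one of them.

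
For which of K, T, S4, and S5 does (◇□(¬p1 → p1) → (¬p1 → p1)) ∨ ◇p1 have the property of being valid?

T, S4, S5

K-tableau for the negation ¬((◇□(¬p1 → p1) → (¬p1 → p1)) ∨ ◇p1):
1. ¬((◇□(¬p1 → p1) → (¬p1 → p1)) ∨ ◇p1), u
2. ¬(◇□(¬p1 → p1) → (¬p1 → p1)), u
3. ¬◇p1, u
4. ◇□(¬p1 → p1), u
5. ¬(¬p1 → p1), u
6. ¬p1, u
7. □(¬p1 → p1), v
8. ¬p1, v
Accessibility: uRv
Complete open branch: countermodel on a K-frame, so not valid in K.
T-tableau for the negation ¬((◇□(¬p1 → p1) → (¬p1 → p1)) ∨ ◇p1):
1. ¬((◇□(¬p1 → p1) → (¬p1 → p1)) ∨ ◇p1), u
2. ¬(◇□(¬p1 → p1) → (¬p1 → p1)), u
3. ¬◇p1, u
4. ◇□(¬p1 → p1), u
5. ¬(¬p1 → p1), u
6. ¬p1, u
7. □(¬p1 → p1), v
8. ¬p1, v
9. ¬p1 → p1, v
10. p1, v
Accessibility: uRu, uRv, vRv
Branch closes: p1 and ¬p1 both at v.
Every branch closes (one shown): valid in T, hence also in S4, S5 (every theorem of T is a theorem of S4 and S5).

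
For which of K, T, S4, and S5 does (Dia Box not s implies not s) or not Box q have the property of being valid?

S4-tableau for the negation not ((Dia Box not s implies not s) or not Box q):
1. not ((Dia Box not s implies not s) or not Box q), w0
2. not (Dia Box not s implies not s), w0
3. Box q, w0
4. Dia Box not s, w0
5. s, w0
6. q, w0
7. Box not s, w1
8. q, w1
9. not s, w1
Accessibility: w0Rw0, w0Rw1, w1Rw1
Complete open branch: countermodel on an S4-frame, so not valid in S4, nor in K, T (the same frame is also a K-frame and a T-frame).
S5-tableau for the negation not ((Dia Box not s implies not s) or not Box q):
1. not ((Dia Box not s implies not s) or not Box q), w0
2. not (Dia Box not s implies not s), w0
3. Box q, w0
4. Dia Box not s, w0
5. s, w0
6. q, w0
7. Box not s, w1
8. q, w1
9. not s, w0
Accessibility: w0Rw0, w0Rw1, w1Rw0, w1Rw1
Branch closes: s and not s both at w0.
Every branch closes (one shown): valid in S5.

S5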